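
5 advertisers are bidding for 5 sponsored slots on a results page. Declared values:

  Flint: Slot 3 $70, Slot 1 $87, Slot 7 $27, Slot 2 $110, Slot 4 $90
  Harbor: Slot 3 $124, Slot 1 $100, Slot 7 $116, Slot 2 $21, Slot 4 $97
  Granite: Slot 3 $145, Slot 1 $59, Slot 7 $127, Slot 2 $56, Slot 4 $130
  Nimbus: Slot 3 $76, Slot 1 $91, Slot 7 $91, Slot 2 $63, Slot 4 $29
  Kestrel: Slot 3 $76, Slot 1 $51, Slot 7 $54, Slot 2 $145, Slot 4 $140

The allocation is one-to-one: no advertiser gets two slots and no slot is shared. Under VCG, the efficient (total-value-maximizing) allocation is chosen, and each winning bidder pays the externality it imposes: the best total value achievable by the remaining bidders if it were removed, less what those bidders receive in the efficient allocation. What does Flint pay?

Efficient allocation: Flint→Slot 2 ($110), Harbor→Slot 7 ($116), Granite→Slot 3 ($145), Nimbus→Slot 1 ($91), Kestrel→Slot 4 ($140); total welfare W = $602.
Flint receives Slot 2 at value $110, so the others get W − 110 = $492.
Without Flint: best allocation of the remaining 4 bidders over all 5 slots is Harbor→Slot 7 ($116), Granite→Slot 3 ($145), Nimbus→Slot 1 ($91), Kestrel→Slot 2 ($145), total $497.
VCG payment = (others' best without Flint) − (others' welfare with Flint) = 497 − 492 = $5.

Flint pays $5.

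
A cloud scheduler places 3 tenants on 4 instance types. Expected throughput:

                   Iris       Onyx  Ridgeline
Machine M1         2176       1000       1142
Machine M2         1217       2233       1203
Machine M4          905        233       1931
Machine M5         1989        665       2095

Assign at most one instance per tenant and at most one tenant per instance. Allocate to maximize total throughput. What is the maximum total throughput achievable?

This is a one-to-one assignment (maximum-weight bipartite matching).
Optimal: Iris→Machine M1 (2176 ops/s), Onyx→Machine M2 (2233 ops/s), Ridgeline→Machine M5 (2095 ops/s) — total 2176+2233+2095 = 6504 ops/s.
Column-greedy (each instance in turn goes to its best remaining tenant) gives 6340 ops/s, worse by 164.
Swapping Ridgeline↔Iris (Ridgeline→Machine M1 1142 ops/s, Iris→Machine M5 1989 ops/s) loses 1140.
Checked against all permutations: 6504 ops/s is optimal.

Max total: 6504 ops/s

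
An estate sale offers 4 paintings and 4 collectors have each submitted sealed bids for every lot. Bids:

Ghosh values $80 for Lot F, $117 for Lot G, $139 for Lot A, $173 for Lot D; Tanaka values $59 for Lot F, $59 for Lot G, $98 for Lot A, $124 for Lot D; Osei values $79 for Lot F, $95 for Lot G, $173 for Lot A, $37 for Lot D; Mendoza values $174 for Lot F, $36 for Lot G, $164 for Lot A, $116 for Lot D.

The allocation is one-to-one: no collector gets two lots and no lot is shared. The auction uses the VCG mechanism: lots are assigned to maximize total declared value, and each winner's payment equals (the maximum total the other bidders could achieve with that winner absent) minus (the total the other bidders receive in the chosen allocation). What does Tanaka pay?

Tanaka pays $56.

Efficient allocation: Ghosh→Lot G ($117), Tanaka→Lot D ($124), Osei→Lot A ($173), Mendoza→Lot F ($174); total welfare W = $588.
Tanaka receives Lot D at value $124, so the others get W − 124 = $464.
Without Tanaka: best allocation of the remaining 3 bidders over all 4 lots is Ghosh→Lot D ($173), Osei→Lot A ($173), Mendoza→Lot F ($174), total $520.
VCG payment = (others' best without Tanaka) − (others' welfare with Tanaka) = 520 − 464 = $56.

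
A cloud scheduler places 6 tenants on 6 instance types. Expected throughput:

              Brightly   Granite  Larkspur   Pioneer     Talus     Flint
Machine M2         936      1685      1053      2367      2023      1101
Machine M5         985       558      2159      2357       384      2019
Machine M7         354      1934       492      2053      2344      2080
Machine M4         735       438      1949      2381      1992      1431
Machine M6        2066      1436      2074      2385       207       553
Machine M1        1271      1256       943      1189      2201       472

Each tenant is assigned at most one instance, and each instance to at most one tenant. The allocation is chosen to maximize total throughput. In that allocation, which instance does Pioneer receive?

Pioneer receives Machine M4.

Optimal: Brightly→Machine M6 (2066 ops/s), Granite→Machine M2 (1685 ops/s), Larkspur→Machine M5 (2159 ops/s), Pioneer→Machine M4 (2381 ops/s), Talus→Machine M1 (2201 ops/s), Flint→Machine M7 (2080 ops/s) — total 2066+1685+2159+2381+2201+2080 = 12572 ops/s.
Row-greedy (each tenant in turn takes its best remaining instance) gives 11842 ops/s, worse by 730.
No other one-to-one assignment exceeds 12572 ops/s.
Pioneer's own top instance is Machine M6 (2385 ops/s), but forcing Pioneer→Machine M6 and reassigning the rest optimally gives only 11653 ops/s — worse by 919.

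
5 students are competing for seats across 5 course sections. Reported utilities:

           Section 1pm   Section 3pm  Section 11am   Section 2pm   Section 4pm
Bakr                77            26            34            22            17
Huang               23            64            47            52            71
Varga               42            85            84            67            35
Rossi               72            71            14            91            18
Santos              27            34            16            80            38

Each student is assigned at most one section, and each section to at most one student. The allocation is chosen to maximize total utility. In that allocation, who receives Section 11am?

Varga receives Section 11am.

Optimal: Bakr→Section 1pm (77 points), Huang→Section 4pm (71 points), Varga→Section 11am (84 points), Rossi→Section 3pm (71 points), Santos→Section 2pm (80 points) — total 77+71+84+71+80 = 383 points.
Row-greedy (each student in turn takes its best remaining section) gives 340 points, worse by 43.
Varga's own top section is Section 3pm (85 points), but forcing Varga→Section 3pm and reassigning the rest optimally gives only 342 points — worse by 41.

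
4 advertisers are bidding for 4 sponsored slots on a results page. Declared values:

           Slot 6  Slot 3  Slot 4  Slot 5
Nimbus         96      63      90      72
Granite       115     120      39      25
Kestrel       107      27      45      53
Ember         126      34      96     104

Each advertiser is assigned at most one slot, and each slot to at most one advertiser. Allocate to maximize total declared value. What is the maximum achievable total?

Maximum total: $421

Optimal: Nimbus→Slot 4 ($90), Granite→Slot 3 ($120), Kestrel→Slot 6 ($107), Ember→Slot 5 ($104) — total 90+120+107+104 = $421.
Column-greedy (each slot in turn goes to its best remaining advertiser) gives $389, worse by 32.
Swapping Kestrel↔Ember (Kestrel→Slot 5 $53, Ember→Slot 6 $126) loses 32.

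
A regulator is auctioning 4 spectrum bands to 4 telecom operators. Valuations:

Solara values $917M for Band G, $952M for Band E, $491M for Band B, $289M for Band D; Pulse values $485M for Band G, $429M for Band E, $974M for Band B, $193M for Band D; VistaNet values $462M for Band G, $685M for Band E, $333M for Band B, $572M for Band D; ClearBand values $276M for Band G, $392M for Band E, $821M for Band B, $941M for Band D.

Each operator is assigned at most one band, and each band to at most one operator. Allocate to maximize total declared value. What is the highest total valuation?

Max total: $3517M

Optimal: Solara→Band G ($917M), Pulse→Band B ($974M), VistaNet→Band E ($685M), ClearBand→Band D ($941M) — total 917+974+685+941 = $3517M.
Row-greedy (each operator in turn takes its best remaining band) gives $2774M, worse by 743.
Next-best assignment: Solara→Band E, Pulse→Band B, VistaNet→Band G, ClearBand→Band D = $3329M.
No other one-to-one assignment exceeds $3517M.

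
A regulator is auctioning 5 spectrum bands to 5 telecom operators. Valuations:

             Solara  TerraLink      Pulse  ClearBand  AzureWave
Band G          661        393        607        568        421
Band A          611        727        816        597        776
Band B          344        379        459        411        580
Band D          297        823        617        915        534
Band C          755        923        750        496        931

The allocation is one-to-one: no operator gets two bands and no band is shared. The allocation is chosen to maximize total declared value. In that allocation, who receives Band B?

AzureWave receives Band B.

This is the linear assignment problem.
Optimal: Solara→Band G ($661M), TerraLink→Band C ($923M), Pulse→Band A ($816M), ClearBand→Band D ($915M), AzureWave→Band B ($580M) — total 661+923+816+915+580 = $3895M.
Max-entry greedy (repeatedly take the single best remaining cell) gives $3702M, worse by 193.
Checked against all permutations: $3895M is optimal.
AzureWave's own top band is Band C ($931M), but forcing AzureWave→Band C and reassigning the rest optimally gives only $3702M — worse by 193.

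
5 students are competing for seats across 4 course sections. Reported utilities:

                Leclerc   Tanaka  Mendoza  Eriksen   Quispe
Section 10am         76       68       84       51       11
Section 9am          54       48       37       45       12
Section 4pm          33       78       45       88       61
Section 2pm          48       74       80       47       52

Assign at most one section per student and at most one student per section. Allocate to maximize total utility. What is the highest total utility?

This is the linear assignment problem.
Optimal: Mendoza→Section 10am (84 points), Leclerc→Section 9am (54 points), Eriksen→Section 4pm (88 points), Tanaka→Section 2pm (74 points) — total 84+54+88+74 = 300 points.
Next-best assignment: Leclerc→Section 10am, Tanaka→Section 9am, Eriksen→Section 4pm, Mendoza→Section 2pm = 292 points.

Maximum total: 300 points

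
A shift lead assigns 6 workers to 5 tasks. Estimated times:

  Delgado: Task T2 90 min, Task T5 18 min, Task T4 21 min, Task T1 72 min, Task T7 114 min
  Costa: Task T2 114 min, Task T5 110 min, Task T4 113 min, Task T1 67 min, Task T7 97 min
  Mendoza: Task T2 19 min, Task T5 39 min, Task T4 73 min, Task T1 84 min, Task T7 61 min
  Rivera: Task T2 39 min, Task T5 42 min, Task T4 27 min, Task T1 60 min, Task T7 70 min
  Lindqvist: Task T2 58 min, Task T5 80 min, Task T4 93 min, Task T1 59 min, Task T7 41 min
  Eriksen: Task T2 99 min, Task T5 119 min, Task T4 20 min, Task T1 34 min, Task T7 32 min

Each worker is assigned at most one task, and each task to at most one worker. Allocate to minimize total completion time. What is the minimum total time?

Min total: 139 min

Treat this as an assignment problem: match each worker to one task.
Optimal: Mendoza→Task T2 (19 min), Delgado→Task T5 (18 min), Rivera→Task T4 (27 min), Eriksen→Task T1 (34 min), Lindqvist→Task T7 (41 min) — total 19+18+27+34+41 = 139 min.
Row-greedy (each worker in turn takes its cheapest remaining task) gives 172 min, worse by 33.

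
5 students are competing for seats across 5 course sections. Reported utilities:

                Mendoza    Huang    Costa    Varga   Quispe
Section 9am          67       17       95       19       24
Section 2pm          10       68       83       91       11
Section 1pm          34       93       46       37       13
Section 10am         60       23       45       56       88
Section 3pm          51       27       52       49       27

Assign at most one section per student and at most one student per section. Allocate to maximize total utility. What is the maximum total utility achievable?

Max total: 418 points

Optimal: Mendoza→Section 3pm (51 points), Huang→Section 1pm (93 points), Costa→Section 9am (95 points), Varga→Section 2pm (91 points), Quispe→Section 10am (88 points) — total 51+93+95+91+88 = 418 points.
Row-greedy (each student in turn takes its best remaining section) gives 326 points, worse by 92.
Checked against all permutations: 418 points is optimal.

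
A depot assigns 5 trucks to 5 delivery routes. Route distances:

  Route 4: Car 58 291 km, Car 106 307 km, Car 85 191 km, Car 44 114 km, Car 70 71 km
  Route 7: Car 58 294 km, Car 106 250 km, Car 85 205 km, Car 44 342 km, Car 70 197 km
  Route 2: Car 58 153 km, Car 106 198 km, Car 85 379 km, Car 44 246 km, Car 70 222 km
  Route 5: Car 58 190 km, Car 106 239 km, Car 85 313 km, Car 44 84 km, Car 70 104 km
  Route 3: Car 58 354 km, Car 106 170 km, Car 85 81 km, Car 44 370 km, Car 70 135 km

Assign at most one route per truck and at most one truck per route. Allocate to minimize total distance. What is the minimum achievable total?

This is a one-to-one assignment (minimum-cost bipartite matching).
Optimal: Car 58→Route 2 (153 km), Car 106→Route 7 (250 km), Car 85→Route 3 (81 km), Car 44→Route 5 (84 km), Car 70→Route 4 (71 km) — total 153+250+81+84+71 = 639 km.
Column-greedy (each route in turn goes to its cheapest remaining truck) gives 683 km, worse by 44.
Next-best assignment: Car 58→Route 2, Car 106→Route 3, Car 85→Route 7, Car 44→Route 5, Car 70→Route 4 = 683 km.
Checked against all permutations: 639 km is optimal.

Minimum total: 639 km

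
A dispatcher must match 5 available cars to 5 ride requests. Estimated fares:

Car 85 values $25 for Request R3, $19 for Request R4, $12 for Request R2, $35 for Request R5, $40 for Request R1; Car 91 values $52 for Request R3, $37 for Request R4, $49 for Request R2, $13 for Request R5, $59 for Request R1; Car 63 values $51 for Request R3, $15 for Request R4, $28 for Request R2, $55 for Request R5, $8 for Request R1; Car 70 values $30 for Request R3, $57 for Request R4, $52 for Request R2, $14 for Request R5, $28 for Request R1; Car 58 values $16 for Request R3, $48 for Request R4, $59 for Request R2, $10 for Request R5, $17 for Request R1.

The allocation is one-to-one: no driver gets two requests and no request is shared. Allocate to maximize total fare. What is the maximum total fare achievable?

Max total: $263

Optimal: Car 85→Request R1 ($40), Car 91→Request R3 ($52), Car 63→Request R5 ($55), Car 70→Request R4 ($57), Car 58→Request R2 ($59) — total 40+52+55+57+59 = $263.
Max-entry greedy (repeatedly take the single best remaining cell) gives $255, worse by 8.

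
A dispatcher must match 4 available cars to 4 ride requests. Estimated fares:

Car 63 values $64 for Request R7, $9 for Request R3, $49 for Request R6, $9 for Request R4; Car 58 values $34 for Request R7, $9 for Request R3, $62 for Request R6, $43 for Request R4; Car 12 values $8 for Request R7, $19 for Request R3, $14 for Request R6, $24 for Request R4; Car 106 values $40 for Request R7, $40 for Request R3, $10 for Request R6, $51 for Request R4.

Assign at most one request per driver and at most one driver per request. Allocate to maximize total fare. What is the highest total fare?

Max total: $196

This is a one-to-one assignment (maximum-weight bipartite matching).
Optimal: Car 63→Request R7 ($64), Car 58→Request R6 ($62), Car 12→Request R3 ($19), Car 106→Request R4 ($51) — total 64+62+19+51 = $196.
Row-greedy (each driver in turn takes its best remaining request) gives $190, worse by 6.
Next-best assignment: Car 63→Request R7, Car 58→Request R6, Car 12→Request R4, Car 106→Request R3 = $190.
Swapping Car 63↔Car 12 (Car 63→Request R3 $9, Car 12→Request R7 $8) loses 66.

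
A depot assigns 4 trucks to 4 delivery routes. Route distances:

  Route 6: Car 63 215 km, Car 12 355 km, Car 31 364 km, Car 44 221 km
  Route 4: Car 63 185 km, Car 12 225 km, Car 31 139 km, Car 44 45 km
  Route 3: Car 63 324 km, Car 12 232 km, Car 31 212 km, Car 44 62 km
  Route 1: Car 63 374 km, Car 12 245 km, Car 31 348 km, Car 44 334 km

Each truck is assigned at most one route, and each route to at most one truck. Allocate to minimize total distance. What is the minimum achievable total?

Optimal: Car 63→Route 6 (215 km), Car 12→Route 1 (245 km), Car 31→Route 4 (139 km), Car 44→Route 3 (62 km) — total 215+245+139+62 = 661 km.
Min-entry greedy (repeatedly take the single cheapest remaining cell) gives 717 km, worse by 56.
Swapping Car 31↔Car 44 (Car 31→Route 3 212 km, Car 44→Route 4 45 km) adds 56.

Min total: 661 km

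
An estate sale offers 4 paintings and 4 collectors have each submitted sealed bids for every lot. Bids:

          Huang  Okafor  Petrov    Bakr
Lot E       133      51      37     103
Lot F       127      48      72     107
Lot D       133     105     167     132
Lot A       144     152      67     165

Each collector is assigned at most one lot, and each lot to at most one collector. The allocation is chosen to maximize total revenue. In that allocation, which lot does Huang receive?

This is a one-to-one assignment (maximum-weight bipartite matching).
Optimal: Huang→Lot E ($133), Okafor→Lot A ($152), Petrov→Lot D ($167), Bakr→Lot F ($107) — total 133+152+167+107 = $559.
Max-entry greedy (repeatedly take the single best remaining cell) gives $513, worse by 46.
Huang's own top lot is Lot A ($144), but forcing Huang→Lot A and reassigning the rest optimally gives only $469 — worse by 90.

Huang receives Lot E.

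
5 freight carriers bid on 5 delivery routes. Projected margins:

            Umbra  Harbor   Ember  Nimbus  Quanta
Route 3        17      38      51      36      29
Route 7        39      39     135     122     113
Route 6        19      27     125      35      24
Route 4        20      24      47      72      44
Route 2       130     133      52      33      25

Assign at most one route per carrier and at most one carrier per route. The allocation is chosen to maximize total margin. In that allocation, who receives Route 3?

Harbor receives Route 3.

This is a one-to-one assignment (maximum-weight bipartite matching).
Optimal: Umbra→Route 2 ($130k), Harbor→Route 3 ($38k), Ember→Route 6 ($125k), Nimbus→Route 4 ($72k), Quanta→Route 7 ($113k) — total 130+38+125+72+113 = $478k.
Row-greedy (each carrier in turn takes its best remaining route) gives $395k, worse by 83.
Every other assignment is strictly worse.
Harbor's own top route is Route 2 ($133k), but forcing Harbor→Route 2 and reassigning the rest optimally gives only $460k — worse by 18.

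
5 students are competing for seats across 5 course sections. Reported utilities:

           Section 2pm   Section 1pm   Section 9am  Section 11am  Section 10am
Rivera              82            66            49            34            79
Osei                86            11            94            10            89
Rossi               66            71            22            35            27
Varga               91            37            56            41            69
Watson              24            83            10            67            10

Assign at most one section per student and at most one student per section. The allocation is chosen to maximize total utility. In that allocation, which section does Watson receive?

Watson receives Section 11am.

This is a one-to-one assignment (maximum-weight bipartite matching).
Optimal: Rivera→Section 10am (79 points), Osei→Section 9am (94 points), Rossi→Section 1pm (71 points), Varga→Section 2pm (91 points), Watson→Section 11am (67 points) — total 79+94+71+91+67 = 402 points.
Column-greedy (each section in turn goes to its best remaining student) gives 382 points, worse by 20.
Next-best assignment: Rivera→Section 2pm, Osei→Section 9am, Rossi→Section 1pm, Varga→Section 10am, Watson→Section 11am = 383 points.
Swapping Watson↔Varga (Watson→Section 2pm 24 points, Varga→Section 11am 41 points) loses 93.
Watson's own top section is Section 1pm (83 points), but forcing Watson→Section 1pm and reassigning the rest optimally gives only 382 points — worse by 20.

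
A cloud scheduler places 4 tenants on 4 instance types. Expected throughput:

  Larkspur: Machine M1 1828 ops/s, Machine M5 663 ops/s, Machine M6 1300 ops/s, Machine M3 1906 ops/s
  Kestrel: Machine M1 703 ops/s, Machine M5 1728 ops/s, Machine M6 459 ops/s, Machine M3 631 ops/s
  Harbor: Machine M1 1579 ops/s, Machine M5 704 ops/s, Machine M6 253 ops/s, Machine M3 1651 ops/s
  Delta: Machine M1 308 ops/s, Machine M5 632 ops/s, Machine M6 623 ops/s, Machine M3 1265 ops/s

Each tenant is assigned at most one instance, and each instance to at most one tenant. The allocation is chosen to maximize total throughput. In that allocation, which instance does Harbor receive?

Harbor receives Machine M1.

Optimal: Larkspur→Machine M6 (1300 ops/s), Kestrel→Machine M5 (1728 ops/s), Harbor→Machine M1 (1579 ops/s), Delta→Machine M3 (1265 ops/s) — total 1300+1728+1579+1265 = 5872 ops/s.
Column-greedy (each instance in turn goes to its best remaining tenant) gives 5830 ops/s, worse by 42.
No other one-to-one assignment exceeds 5872 ops/s.
Harbor's own top instance is Machine M3 (1651 ops/s), but forcing Harbor→Machine M3 and reassigning the rest optimally gives only 5830 ops/s — worse by 42.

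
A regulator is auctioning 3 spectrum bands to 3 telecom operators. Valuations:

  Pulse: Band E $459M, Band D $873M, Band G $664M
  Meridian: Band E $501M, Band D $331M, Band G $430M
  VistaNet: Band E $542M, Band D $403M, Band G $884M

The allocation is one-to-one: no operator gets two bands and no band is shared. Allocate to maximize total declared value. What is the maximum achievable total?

Max total: $2258M

Treat this as an assignment problem: match each operator to one band.
Optimal: Pulse→Band D ($873M), Meridian→Band E ($501M), VistaNet→Band G ($884M) — total 873+501+884 = $2258M.
Column-greedy (each band in turn goes to its best remaining operator) gives $1845M, worse by 413.
Next-best assignment: Pulse→Band D, Meridian→Band G, VistaNet→Band E = $1845M.
Swapping Pulse↔VistaNet (Pulse→Band G $664M, VistaNet→Band D $403M) loses 690.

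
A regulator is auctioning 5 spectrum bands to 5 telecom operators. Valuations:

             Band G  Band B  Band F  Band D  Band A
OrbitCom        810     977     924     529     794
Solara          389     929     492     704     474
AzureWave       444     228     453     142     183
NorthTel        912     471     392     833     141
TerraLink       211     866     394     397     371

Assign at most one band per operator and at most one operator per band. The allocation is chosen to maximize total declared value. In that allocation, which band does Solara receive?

Solara receives Band D.

Optimal: OrbitCom→Band A ($794M), Solara→Band D ($704M), AzureWave→Band F ($453M), NorthTel→Band G ($912M), TerraLink→Band B ($866M) — total 794+704+453+912+866 = $3729M.
Column-greedy (each band in turn goes to its best remaining operator) gives $2961M, worse by 768.
No other one-to-one assignment exceeds $3729M.
Solara's own top band is Band B ($929M), but forcing Solara→Band B and reassigning the rest optimally gives only $3501M — worse by 228.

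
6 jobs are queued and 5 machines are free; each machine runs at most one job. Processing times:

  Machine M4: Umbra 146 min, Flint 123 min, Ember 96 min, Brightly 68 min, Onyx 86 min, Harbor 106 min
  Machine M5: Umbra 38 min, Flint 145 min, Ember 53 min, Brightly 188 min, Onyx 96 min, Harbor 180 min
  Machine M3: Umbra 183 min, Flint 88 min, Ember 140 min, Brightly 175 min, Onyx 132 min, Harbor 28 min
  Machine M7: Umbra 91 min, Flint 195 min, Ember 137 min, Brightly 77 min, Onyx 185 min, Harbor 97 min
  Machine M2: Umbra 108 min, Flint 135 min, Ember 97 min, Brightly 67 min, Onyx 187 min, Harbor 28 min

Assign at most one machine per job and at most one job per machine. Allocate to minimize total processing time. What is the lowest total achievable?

This is a one-to-one assignment (minimum-cost bipartite matching).
Optimal: Onyx→Machine M4 (86 min), Umbra→Machine M5 (38 min), Flint→Machine M3 (88 min), Brightly→Machine M7 (77 min), Harbor→Machine M2 (28 min) — total 86+38+88+77+28 = 317 min.
Min-entry greedy (repeatedly take the single cheapest remaining cell) gives 356 min, worse by 39.
Next-best assignment: Onyx→Machine M4, Ember→Machine M5, Harbor→Machine M3, Umbra→Machine M7, Brightly→Machine M2 = 325 min.
Checked against all permutations: 317 min is optimal.

Min total: 317 min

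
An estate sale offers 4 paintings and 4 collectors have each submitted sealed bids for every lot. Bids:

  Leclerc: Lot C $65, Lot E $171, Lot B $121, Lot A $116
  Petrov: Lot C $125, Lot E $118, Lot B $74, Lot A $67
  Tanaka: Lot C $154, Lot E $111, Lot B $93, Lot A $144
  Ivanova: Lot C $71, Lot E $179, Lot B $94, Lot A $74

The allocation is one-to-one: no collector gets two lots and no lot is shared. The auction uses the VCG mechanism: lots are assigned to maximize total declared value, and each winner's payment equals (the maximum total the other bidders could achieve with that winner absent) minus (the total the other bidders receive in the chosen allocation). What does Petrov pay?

Petrov pays $10.

Efficient allocation: Leclerc→Lot B ($121), Petrov→Lot C ($125), Tanaka→Lot A ($144), Ivanova→Lot E ($179); total welfare W = $569.
Petrov receives Lot C at value $125, so the others get W − 125 = $444.
Without Petrov: best allocation of the remaining 3 bidders over all 4 lots is Leclerc→Lot B ($121), Tanaka→Lot C ($154), Ivanova→Lot E ($179), total $454.
VCG payment = (others' best without Petrov) − (others' welfare with Petrov) = 454 − 444 = $10.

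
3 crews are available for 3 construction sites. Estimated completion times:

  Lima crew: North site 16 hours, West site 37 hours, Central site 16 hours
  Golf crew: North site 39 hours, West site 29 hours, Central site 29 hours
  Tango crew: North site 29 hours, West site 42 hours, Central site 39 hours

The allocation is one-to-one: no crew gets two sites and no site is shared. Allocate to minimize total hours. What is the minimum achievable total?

Optimal: Lima crew→Central site (16 hours), Golf crew→West site (29 hours), Tango crew→North site (29 hours) — total 16+29+29 = 74 hours.
Row-greedy (each crew in turn takes its cheapest remaining site) gives 84 hours, worse by 10.

Min total: 74 hours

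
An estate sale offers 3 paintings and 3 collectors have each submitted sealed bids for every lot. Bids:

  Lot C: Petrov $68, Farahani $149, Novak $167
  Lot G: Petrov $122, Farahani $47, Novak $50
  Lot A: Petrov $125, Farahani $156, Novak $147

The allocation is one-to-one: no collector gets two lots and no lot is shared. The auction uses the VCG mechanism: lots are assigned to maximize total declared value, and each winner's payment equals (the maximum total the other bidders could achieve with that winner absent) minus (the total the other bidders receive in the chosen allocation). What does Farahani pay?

Efficient allocation: Petrov→Lot G ($122), Farahani→Lot A ($156), Novak→Lot C ($167); total welfare W = $445.
Farahani receives Lot A at value $156, so the others get W − 156 = $289.
Without Farahani: best allocation of the remaining 2 bidders over all 3 lots is Petrov→Lot A ($125), Novak→Lot C ($167), total $292.
VCG payment = (others' best without Farahani) − (others' welfare with Farahani) = 292 − 289 = $3.

Farahani pays $3.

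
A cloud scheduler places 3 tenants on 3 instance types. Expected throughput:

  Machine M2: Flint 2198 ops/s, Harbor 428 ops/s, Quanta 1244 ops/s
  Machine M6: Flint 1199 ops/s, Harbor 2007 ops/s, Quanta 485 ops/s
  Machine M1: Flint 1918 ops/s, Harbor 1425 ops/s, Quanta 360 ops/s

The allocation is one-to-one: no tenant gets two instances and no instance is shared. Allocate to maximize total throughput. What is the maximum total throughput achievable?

Max total: 5169 ops/s

Optimal: Flint→Machine M1 (1918 ops/s), Harbor→Machine M6 (2007 ops/s), Quanta→Machine M2 (1244 ops/s) — total 1918+2007+1244 = 5169 ops/s.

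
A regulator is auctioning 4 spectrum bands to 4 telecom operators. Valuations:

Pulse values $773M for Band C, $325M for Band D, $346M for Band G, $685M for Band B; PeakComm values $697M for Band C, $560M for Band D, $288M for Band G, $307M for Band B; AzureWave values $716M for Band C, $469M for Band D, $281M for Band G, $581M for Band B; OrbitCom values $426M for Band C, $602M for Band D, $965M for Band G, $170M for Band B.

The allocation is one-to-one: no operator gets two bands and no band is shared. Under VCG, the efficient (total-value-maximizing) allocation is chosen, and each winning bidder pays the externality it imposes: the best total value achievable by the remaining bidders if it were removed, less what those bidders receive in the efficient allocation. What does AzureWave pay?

AzureWave pays $137M.

Efficient allocation: Pulse→Band B ($685M), PeakComm→Band D ($560M), AzureWave→Band C ($716M), OrbitCom→Band G ($965M); total welfare W = $2926M.
AzureWave receives Band C at value $716M, so the others get W − 716 = $2210M.
Without AzureWave: best allocation of the remaining 3 bidders over all 4 bands is Pulse→Band B ($685M), PeakComm→Band C ($697M), OrbitCom→Band G ($965M), total $2347M.
VCG payment = (others' best without AzureWave) − (others' welfare with AzureWave) = 2347 − 2210 = $137M.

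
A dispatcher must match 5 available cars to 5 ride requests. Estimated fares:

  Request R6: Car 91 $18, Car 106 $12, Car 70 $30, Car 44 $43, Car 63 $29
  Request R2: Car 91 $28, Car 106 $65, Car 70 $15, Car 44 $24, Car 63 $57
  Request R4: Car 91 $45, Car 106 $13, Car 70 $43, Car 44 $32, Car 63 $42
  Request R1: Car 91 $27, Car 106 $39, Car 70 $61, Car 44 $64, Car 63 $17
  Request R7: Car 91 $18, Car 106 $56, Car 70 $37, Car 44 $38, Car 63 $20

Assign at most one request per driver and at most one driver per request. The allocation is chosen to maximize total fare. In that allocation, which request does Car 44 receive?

Car 44 receives Request R6.

Optimal: Car 91→Request R4 ($45), Car 106→Request R7 ($56), Car 70→Request R1 ($61), Car 44→Request R6 ($43), Car 63→Request R2 ($57) — total 45+56+61+43+57 = $262.
Swapping Car 70↔Car 106 (Car 70→Request R7 $37, Car 106→Request R1 $39) loses 41.
Car 44's own top request is Request R1 ($64), but forcing Car 44→Request R1 and reassigning the rest optimally gives only $252 — worse by 10.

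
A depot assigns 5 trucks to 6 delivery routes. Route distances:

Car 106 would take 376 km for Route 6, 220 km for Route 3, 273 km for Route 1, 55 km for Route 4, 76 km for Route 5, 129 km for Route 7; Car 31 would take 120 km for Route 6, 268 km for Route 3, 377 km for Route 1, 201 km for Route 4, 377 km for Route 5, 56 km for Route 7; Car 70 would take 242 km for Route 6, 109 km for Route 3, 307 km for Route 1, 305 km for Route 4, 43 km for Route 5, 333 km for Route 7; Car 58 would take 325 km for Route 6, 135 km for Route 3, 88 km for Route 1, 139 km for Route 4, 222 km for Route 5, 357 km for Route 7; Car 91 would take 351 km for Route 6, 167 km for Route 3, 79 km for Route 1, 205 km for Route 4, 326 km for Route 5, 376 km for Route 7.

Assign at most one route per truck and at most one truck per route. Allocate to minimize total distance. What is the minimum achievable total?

Min total: 368 km

This is the linear assignment problem.
Optimal: Car 106→Route 4 (55 km), Car 31→Route 7 (56 km), Car 70→Route 5 (43 km), Car 58→Route 3 (135 km), Car 91→Route 1 (79 km) — total 55+56+43+135+79 = 368 km.
Row-greedy (each truck in turn takes its cheapest remaining route) gives 409 km, worse by 41.
Next-best assignment: Car 106→Route 4, Car 31→Route 7, Car 70→Route 5, Car 58→Route 1, Car 91→Route 3 = 409 km.
No other one-to-one assignment undercuts 368 km.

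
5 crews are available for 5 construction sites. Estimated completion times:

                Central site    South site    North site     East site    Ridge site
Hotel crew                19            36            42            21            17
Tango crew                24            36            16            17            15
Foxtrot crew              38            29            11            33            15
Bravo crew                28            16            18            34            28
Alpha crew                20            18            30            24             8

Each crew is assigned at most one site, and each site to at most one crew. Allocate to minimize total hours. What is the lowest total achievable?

Optimal: Hotel crew→Central site (19 hours), Tango crew→East site (17 hours), Foxtrot crew→North site (11 hours), Bravo crew→South site (16 hours), Alpha crew→Ridge site (8 hours) — total 19+17+11+16+8 = 71 hours.
Row-greedy (each crew in turn takes its cheapest remaining site) gives 114 hours, worse by 43.
Next-best assignment: Hotel crew→East site, Tango crew→Central site, Foxtrot crew→North site, Bravo crew→South site, Alpha crew→Ridge site = 80 hours.
No other one-to-one assignment undercuts 71 hours.

Min total: 71 hours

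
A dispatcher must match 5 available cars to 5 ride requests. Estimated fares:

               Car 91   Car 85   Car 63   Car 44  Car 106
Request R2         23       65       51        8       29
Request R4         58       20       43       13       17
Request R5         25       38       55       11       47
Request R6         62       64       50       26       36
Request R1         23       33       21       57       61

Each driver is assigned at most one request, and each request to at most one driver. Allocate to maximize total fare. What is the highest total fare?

This is the linear assignment problem.
Optimal: Car 91→Request R4 ($58), Car 85→Request R2 ($65), Car 63→Request R6 ($50), Car 44→Request R1 ($57), Car 106→Request R5 ($47) — total 58+65+50+57+47 = $277.
Column-greedy (each request in turn goes to its best remaining driver) gives $271, worse by 6.
Swapping Car 85↔Car 44 (Car 85→Request R1 $33, Car 44→Request R2 $8) loses 81.
No other one-to-one assignment exceeds $277.

Max total: $277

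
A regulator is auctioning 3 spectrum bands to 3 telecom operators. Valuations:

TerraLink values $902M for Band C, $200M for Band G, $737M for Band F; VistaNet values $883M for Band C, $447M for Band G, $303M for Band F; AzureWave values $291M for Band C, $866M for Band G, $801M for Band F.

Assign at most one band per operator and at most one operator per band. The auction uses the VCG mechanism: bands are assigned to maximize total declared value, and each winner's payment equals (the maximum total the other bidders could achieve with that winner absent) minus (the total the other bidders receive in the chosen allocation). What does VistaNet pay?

VistaNet pays $165M.

Efficient allocation: TerraLink→Band F ($737M), VistaNet→Band C ($883M), AzureWave→Band G ($866M); total welfare W = $2486M.
VistaNet receives Band C at value $883M, so the others get W − 883 = $1603M.
Without VistaNet: best allocation of the remaining 2 bidders over all 3 bands is TerraLink→Band C ($902M), AzureWave→Band G ($866M), total $1768M.
VCG payment = (others' best without VistaNet) − (others' welfare with VistaNet) = 1768 − 1603 = $165M.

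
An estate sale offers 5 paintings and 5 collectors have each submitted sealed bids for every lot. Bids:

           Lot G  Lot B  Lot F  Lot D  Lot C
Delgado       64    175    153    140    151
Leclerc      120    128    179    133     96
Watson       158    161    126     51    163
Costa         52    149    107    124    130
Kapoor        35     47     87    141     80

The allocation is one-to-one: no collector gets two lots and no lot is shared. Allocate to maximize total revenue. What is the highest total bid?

Optimal: Delgado→Lot B ($175), Leclerc→Lot F ($179), Watson→Lot G ($158), Costa→Lot C ($130), Kapoor→Lot D ($141) — total 175+179+158+130+141 = $783.
Row-greedy (each collector in turn takes its best remaining lot) gives $676, worse by 107.
Checked against all permutations: $783 is optimal.

Maximum total: $783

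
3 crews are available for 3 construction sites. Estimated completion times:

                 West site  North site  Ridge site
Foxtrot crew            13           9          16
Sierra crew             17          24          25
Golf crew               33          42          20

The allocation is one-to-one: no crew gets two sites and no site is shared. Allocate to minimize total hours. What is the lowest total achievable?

Minimum total: 46 hours

This is the linear assignment problem.
Optimal: Foxtrot crew→North site (9 hours), Sierra crew→West site (17 hours), Golf crew→Ridge site (20 hours) — total 9+17+20 = 46 hours.
Column-greedy (each site in turn goes to its cheapest remaining crew) gives 57 hours, worse by 11.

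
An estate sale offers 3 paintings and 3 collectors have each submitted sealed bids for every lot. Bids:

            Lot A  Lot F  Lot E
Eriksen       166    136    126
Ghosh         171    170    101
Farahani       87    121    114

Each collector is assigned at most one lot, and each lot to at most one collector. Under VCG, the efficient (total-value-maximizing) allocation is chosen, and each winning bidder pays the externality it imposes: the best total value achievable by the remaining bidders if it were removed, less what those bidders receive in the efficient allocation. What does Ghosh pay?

Ghosh pays $7.

Efficient allocation: Eriksen→Lot A ($166), Ghosh→Lot F ($170), Farahani→Lot E ($114); total welfare W = $450.
Ghosh receives Lot F at value $170, so the others get W − 170 = $280.
Without Ghosh: best allocation of the remaining 2 bidders over all 3 lots is Eriksen→Lot A ($166), Farahani→Lot F ($121), total $287.
VCG payment = (others' best without Ghosh) − (others' welfare with Ghosh) = 287 − 280 = $7.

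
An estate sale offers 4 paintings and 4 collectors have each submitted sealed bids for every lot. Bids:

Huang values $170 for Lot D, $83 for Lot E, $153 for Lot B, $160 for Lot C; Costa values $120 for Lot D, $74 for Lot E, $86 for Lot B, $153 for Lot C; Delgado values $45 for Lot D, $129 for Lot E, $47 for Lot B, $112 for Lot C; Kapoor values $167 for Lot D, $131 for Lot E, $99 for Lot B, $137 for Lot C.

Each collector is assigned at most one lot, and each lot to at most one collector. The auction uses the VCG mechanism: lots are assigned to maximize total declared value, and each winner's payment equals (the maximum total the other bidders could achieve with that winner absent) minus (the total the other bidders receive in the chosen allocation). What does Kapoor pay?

Efficient allocation: Huang→Lot B ($153), Costa→Lot C ($153), Delgado→Lot E ($129), Kapoor→Lot D ($167); total welfare W = $602.
Kapoor receives Lot D at value $167, so the others get W − 167 = $435.
Without Kapoor: best allocation of the remaining 3 bidders over all 4 lots is Huang→Lot D ($170), Costa→Lot C ($153), Delgado→Lot E ($129), total $452.
VCG payment = (others' best without Kapoor) − (others' welfare with Kapoor) = 452 − 435 = $17.

Kapoor pays $17.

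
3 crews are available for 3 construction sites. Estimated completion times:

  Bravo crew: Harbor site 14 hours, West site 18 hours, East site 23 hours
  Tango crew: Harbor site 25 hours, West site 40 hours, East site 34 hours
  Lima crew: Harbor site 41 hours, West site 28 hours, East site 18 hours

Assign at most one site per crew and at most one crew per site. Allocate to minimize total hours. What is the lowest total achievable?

Treat this as an assignment problem: match each crew to one site.
Optimal: Bravo crew→West site (18 hours), Tango crew→Harbor site (25 hours), Lima crew→East site (18 hours) — total 18+25+18 = 61 hours.
Row-greedy (each crew in turn takes its cheapest remaining site) gives 76 hours, worse by 15.
Checked against all permutations: 61 hours is optimal.

Min total: 61 hours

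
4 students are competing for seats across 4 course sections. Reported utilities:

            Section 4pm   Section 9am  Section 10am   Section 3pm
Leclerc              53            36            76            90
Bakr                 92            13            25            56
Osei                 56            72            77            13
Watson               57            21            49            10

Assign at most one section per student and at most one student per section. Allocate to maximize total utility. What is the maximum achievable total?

This is the linear assignment problem.
Optimal: Leclerc→Section 3pm (90 points), Bakr→Section 4pm (92 points), Osei→Section 9am (72 points), Watson→Section 10am (49 points) — total 90+92+72+49 = 303 points.
Max-entry greedy (repeatedly take the single best remaining cell) gives 280 points, worse by 23.

Max total: 303 points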